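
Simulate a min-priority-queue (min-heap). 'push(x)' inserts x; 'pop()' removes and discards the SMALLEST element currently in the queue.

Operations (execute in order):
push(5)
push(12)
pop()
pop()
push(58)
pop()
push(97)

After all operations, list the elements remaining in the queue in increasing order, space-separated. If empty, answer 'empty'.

push(5): heap contents = [5]
push(12): heap contents = [5, 12]
pop() → 5: heap contents = [12]
pop() → 12: heap contents = []
push(58): heap contents = [58]
pop() → 58: heap contents = []
push(97): heap contents = [97]

Answer: 97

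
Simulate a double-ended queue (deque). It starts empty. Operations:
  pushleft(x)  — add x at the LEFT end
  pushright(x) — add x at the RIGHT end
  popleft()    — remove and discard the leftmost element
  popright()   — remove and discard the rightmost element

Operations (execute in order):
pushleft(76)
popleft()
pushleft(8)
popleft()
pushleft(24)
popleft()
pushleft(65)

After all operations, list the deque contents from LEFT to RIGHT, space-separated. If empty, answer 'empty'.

Answer: 65

Derivation:
pushleft(76): [76]
popleft(): []
pushleft(8): [8]
popleft(): []
pushleft(24): [24]
popleft(): []
pushleft(65): [65]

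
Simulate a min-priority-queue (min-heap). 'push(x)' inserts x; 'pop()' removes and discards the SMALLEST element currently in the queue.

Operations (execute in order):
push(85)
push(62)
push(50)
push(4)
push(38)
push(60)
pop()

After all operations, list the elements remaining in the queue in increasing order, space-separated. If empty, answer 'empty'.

push(85): heap contents = [85]
push(62): heap contents = [62, 85]
push(50): heap contents = [50, 62, 85]
push(4): heap contents = [4, 50, 62, 85]
push(38): heap contents = [4, 38, 50, 62, 85]
push(60): heap contents = [4, 38, 50, 60, 62, 85]
pop() → 4: heap contents = [38, 50, 60, 62, 85]

Answer: 38 50 60 62 85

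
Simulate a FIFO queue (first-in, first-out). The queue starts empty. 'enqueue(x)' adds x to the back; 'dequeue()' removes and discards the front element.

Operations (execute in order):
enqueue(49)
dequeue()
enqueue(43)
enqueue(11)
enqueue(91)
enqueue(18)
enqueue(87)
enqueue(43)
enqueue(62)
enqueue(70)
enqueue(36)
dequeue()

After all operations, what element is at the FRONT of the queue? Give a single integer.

Answer: 11

Derivation:
enqueue(49): queue = [49]
dequeue(): queue = []
enqueue(43): queue = [43]
enqueue(11): queue = [43, 11]
enqueue(91): queue = [43, 11, 91]
enqueue(18): queue = [43, 11, 91, 18]
enqueue(87): queue = [43, 11, 91, 18, 87]
enqueue(43): queue = [43, 11, 91, 18, 87, 43]
enqueue(62): queue = [43, 11, 91, 18, 87, 43, 62]
enqueue(70): queue = [43, 11, 91, 18, 87, 43, 62, 70]
enqueue(36): queue = [43, 11, 91, 18, 87, 43, 62, 70, 36]
dequeue(): queue = [11, 91, 18, 87, 43, 62, 70, 36]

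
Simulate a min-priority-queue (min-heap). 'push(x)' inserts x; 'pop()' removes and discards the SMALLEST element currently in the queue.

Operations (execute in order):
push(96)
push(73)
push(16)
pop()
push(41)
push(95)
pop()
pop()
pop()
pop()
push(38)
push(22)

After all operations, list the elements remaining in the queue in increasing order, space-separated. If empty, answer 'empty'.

Answer: 22 38

Derivation:
push(96): heap contents = [96]
push(73): heap contents = [73, 96]
push(16): heap contents = [16, 73, 96]
pop() → 16: heap contents = [73, 96]
push(41): heap contents = [41, 73, 96]
push(95): heap contents = [41, 73, 95, 96]
pop() → 41: heap contents = [73, 95, 96]
pop() → 73: heap contents = [95, 96]
pop() → 95: heap contents = [96]
pop() → 96: heap contents = []
push(38): heap contents = [38]
push(22): heap contents = [22, 38]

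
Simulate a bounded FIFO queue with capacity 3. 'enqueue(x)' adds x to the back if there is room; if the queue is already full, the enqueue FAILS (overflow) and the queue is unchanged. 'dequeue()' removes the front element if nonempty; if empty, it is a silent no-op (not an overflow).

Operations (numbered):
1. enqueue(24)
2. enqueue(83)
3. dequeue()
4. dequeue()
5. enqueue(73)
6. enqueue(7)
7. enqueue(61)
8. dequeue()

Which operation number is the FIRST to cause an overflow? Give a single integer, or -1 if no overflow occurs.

1. enqueue(24): size=1
2. enqueue(83): size=2
3. dequeue(): size=1
4. dequeue(): size=0
5. enqueue(73): size=1
6. enqueue(7): size=2
7. enqueue(61): size=3
8. dequeue(): size=2

Answer: -1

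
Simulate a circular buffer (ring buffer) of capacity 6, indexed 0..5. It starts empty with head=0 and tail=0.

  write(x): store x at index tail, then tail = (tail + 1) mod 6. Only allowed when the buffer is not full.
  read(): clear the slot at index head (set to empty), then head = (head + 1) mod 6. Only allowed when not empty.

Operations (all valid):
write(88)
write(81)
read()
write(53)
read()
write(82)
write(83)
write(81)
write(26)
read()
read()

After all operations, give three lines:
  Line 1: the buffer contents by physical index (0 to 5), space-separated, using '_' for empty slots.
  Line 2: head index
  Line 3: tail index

write(88): buf=[88 _ _ _ _ _], head=0, tail=1, size=1
write(81): buf=[88 81 _ _ _ _], head=0, tail=2, size=2
read(): buf=[_ 81 _ _ _ _], head=1, tail=2, size=1
write(53): buf=[_ 81 53 _ _ _], head=1, tail=3, size=2
read(): buf=[_ _ 53 _ _ _], head=2, tail=3, size=1
write(82): buf=[_ _ 53 82 _ _], head=2, tail=4, size=2
write(83): buf=[_ _ 53 82 83 _], head=2, tail=5, size=3
write(81): buf=[_ _ 53 82 83 81], head=2, tail=0, size=4
write(26): buf=[26 _ 53 82 83 81], head=2, tail=1, size=5
read(): buf=[26 _ _ 82 83 81], head=3, tail=1, size=4
read(): buf=[26 _ _ _ 83 81], head=4, tail=1, size=3

Answer: 26 _ _ _ 83 81
4
1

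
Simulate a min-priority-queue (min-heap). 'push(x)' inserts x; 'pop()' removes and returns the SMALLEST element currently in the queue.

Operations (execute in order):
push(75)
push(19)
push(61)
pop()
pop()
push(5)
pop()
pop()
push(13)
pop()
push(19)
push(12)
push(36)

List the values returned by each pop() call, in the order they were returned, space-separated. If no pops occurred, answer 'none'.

Answer: 19 61 5 75 13

Derivation:
push(75): heap contents = [75]
push(19): heap contents = [19, 75]
push(61): heap contents = [19, 61, 75]
pop() → 19: heap contents = [61, 75]
pop() → 61: heap contents = [75]
push(5): heap contents = [5, 75]
pop() → 5: heap contents = [75]
pop() → 75: heap contents = []
push(13): heap contents = [13]
pop() → 13: heap contents = []
push(19): heap contents = [19]
push(12): heap contents = [12, 19]
push(36): heap contents = [12, 19, 36]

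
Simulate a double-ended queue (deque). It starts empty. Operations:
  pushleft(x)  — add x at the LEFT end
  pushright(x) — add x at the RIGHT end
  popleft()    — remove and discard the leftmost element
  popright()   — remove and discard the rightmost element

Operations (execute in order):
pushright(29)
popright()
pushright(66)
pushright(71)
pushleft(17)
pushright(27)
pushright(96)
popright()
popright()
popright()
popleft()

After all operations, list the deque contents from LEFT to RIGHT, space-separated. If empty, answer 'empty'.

Answer: 66

Derivation:
pushright(29): [29]
popright(): []
pushright(66): [66]
pushright(71): [66, 71]
pushleft(17): [17, 66, 71]
pushright(27): [17, 66, 71, 27]
pushright(96): [17, 66, 71, 27, 96]
popright(): [17, 66, 71, 27]
popright(): [17, 66, 71]
popright(): [17, 66]
popleft(): [66]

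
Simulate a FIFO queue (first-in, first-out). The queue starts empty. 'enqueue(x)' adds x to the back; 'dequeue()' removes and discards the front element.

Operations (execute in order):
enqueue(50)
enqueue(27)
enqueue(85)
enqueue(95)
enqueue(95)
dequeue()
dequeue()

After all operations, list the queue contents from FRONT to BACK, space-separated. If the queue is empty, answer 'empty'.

Answer: 85 95 95

Derivation:
enqueue(50): [50]
enqueue(27): [50, 27]
enqueue(85): [50, 27, 85]
enqueue(95): [50, 27, 85, 95]
enqueue(95): [50, 27, 85, 95, 95]
dequeue(): [27, 85, 95, 95]
dequeue(): [85, 95, 95]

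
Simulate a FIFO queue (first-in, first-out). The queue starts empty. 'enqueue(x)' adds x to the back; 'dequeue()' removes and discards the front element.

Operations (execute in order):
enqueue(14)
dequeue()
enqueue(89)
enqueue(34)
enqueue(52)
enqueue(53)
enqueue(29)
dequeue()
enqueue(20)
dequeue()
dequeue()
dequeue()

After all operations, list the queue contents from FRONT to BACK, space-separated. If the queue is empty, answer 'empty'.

enqueue(14): [14]
dequeue(): []
enqueue(89): [89]
enqueue(34): [89, 34]
enqueue(52): [89, 34, 52]
enqueue(53): [89, 34, 52, 53]
enqueue(29): [89, 34, 52, 53, 29]
dequeue(): [34, 52, 53, 29]
enqueue(20): [34, 52, 53, 29, 20]
dequeue(): [52, 53, 29, 20]
dequeue(): [53, 29, 20]
dequeue(): [29, 20]

Answer: 29 20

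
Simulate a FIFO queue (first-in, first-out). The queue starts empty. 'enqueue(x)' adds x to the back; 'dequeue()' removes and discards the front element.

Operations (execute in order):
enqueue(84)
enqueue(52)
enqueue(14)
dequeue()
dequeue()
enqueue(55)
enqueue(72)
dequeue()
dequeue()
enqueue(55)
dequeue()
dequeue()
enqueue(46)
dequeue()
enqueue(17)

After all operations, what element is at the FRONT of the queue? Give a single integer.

enqueue(84): queue = [84]
enqueue(52): queue = [84, 52]
enqueue(14): queue = [84, 52, 14]
dequeue(): queue = [52, 14]
dequeue(): queue = [14]
enqueue(55): queue = [14, 55]
enqueue(72): queue = [14, 55, 72]
dequeue(): queue = [55, 72]
dequeue(): queue = [72]
enqueue(55): queue = [72, 55]
dequeue(): queue = [55]
dequeue(): queue = []
enqueue(46): queue = [46]
dequeue(): queue = []
enqueue(17): queue = [17]

Answer: 17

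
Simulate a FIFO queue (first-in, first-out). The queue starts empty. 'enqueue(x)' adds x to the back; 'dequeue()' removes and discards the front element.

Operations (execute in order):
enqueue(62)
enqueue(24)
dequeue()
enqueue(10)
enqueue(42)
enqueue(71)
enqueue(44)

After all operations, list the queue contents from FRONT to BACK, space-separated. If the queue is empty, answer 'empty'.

enqueue(62): [62]
enqueue(24): [62, 24]
dequeue(): [24]
enqueue(10): [24, 10]
enqueue(42): [24, 10, 42]
enqueue(71): [24, 10, 42, 71]
enqueue(44): [24, 10, 42, 71, 44]

Answer: 24 10 42 71 44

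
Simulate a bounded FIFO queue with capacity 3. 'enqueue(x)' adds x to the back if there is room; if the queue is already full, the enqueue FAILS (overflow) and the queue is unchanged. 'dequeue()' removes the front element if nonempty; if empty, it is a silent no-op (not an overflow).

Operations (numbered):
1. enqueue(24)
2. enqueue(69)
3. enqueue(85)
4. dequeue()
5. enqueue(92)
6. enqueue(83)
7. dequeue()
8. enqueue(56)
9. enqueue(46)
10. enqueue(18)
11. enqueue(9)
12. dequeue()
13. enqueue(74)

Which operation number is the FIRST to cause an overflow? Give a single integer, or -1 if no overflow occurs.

Answer: 6

Derivation:
1. enqueue(24): size=1
2. enqueue(69): size=2
3. enqueue(85): size=3
4. dequeue(): size=2
5. enqueue(92): size=3
6. enqueue(83): size=3=cap → OVERFLOW (fail)
7. dequeue(): size=2
8. enqueue(56): size=3
9. enqueue(46): size=3=cap → OVERFLOW (fail)
10. enqueue(18): size=3=cap → OVERFLOW (fail)
11. enqueue(9): size=3=cap → OVERFLOW (fail)
12. dequeue(): size=2
13. enqueue(74): size=3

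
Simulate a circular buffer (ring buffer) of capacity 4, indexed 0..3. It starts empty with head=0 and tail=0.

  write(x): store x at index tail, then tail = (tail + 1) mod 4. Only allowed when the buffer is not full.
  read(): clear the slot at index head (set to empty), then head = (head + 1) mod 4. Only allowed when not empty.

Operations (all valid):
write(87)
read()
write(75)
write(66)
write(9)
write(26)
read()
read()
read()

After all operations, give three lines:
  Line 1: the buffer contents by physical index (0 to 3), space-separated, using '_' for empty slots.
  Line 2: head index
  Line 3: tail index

write(87): buf=[87 _ _ _], head=0, tail=1, size=1
read(): buf=[_ _ _ _], head=1, tail=1, size=0
write(75): buf=[_ 75 _ _], head=1, tail=2, size=1
write(66): buf=[_ 75 66 _], head=1, tail=3, size=2
write(9): buf=[_ 75 66 9], head=1, tail=0, size=3
write(26): buf=[26 75 66 9], head=1, tail=1, size=4
read(): buf=[26 _ 66 9], head=2, tail=1, size=3
read(): buf=[26 _ _ 9], head=3, tail=1, size=2
read(): buf=[26 _ _ _], head=0, tail=1, size=1

Answer: 26 _ _ _
0
1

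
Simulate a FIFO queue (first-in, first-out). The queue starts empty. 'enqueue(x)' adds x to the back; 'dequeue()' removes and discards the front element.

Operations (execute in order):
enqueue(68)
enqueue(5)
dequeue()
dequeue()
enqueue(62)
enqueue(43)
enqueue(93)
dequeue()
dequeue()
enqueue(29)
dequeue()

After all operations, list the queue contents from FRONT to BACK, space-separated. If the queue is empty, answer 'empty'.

enqueue(68): [68]
enqueue(5): [68, 5]
dequeue(): [5]
dequeue(): []
enqueue(62): [62]
enqueue(43): [62, 43]
enqueue(93): [62, 43, 93]
dequeue(): [43, 93]
dequeue(): [93]
enqueue(29): [93, 29]
dequeue(): [29]

Answer: 29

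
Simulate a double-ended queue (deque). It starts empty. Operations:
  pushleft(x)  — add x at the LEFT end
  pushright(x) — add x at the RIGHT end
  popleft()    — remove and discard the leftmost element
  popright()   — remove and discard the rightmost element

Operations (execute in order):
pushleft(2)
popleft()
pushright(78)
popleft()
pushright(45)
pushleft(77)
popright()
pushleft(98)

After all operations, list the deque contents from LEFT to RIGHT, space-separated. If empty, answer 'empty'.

Answer: 98 77

Derivation:
pushleft(2): [2]
popleft(): []
pushright(78): [78]
popleft(): []
pushright(45): [45]
pushleft(77): [77, 45]
popright(): [77]
pushleft(98): [98, 77]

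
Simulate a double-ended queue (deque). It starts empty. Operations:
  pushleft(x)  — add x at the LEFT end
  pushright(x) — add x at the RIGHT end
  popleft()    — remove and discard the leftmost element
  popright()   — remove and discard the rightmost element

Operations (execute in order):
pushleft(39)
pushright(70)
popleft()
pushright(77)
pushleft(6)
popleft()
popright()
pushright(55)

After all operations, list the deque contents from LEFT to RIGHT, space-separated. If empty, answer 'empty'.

pushleft(39): [39]
pushright(70): [39, 70]
popleft(): [70]
pushright(77): [70, 77]
pushleft(6): [6, 70, 77]
popleft(): [70, 77]
popright(): [70]
pushright(55): [70, 55]

Answer: 70 55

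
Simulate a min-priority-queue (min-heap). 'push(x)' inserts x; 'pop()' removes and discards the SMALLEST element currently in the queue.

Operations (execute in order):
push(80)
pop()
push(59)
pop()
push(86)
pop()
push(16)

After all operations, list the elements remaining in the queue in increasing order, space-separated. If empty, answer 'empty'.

push(80): heap contents = [80]
pop() → 80: heap contents = []
push(59): heap contents = [59]
pop() → 59: heap contents = []
push(86): heap contents = [86]
pop() → 86: heap contents = []
push(16): heap contents = [16]

Answer: 16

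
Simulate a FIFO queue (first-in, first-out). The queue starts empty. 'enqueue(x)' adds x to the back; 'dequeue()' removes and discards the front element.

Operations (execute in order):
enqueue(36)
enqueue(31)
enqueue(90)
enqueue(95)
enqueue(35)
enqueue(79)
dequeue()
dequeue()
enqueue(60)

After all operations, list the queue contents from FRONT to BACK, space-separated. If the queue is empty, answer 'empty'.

enqueue(36): [36]
enqueue(31): [36, 31]
enqueue(90): [36, 31, 90]
enqueue(95): [36, 31, 90, 95]
enqueue(35): [36, 31, 90, 95, 35]
enqueue(79): [36, 31, 90, 95, 35, 79]
dequeue(): [31, 90, 95, 35, 79]
dequeue(): [90, 95, 35, 79]
enqueue(60): [90, 95, 35, 79, 60]

Answer: 90 95 35 79 60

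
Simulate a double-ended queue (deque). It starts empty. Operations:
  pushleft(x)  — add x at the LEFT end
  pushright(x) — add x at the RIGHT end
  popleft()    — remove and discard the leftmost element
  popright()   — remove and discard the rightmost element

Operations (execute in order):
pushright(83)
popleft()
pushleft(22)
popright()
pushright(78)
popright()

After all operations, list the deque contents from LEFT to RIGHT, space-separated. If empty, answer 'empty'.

pushright(83): [83]
popleft(): []
pushleft(22): [22]
popright(): []
pushright(78): [78]
popright(): []

Answer: empty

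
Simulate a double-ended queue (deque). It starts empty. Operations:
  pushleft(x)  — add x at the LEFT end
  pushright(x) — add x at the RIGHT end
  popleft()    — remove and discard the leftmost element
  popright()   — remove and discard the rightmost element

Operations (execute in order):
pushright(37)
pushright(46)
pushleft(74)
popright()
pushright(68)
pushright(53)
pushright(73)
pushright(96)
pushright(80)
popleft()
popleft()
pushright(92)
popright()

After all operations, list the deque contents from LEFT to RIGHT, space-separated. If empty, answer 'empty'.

pushright(37): [37]
pushright(46): [37, 46]
pushleft(74): [74, 37, 46]
popright(): [74, 37]
pushright(68): [74, 37, 68]
pushright(53): [74, 37, 68, 53]
pushright(73): [74, 37, 68, 53, 73]
pushright(96): [74, 37, 68, 53, 73, 96]
pushright(80): [74, 37, 68, 53, 73, 96, 80]
popleft(): [37, 68, 53, 73, 96, 80]
popleft(): [68, 53, 73, 96, 80]
pushright(92): [68, 53, 73, 96, 80, 92]
popright(): [68, 53, 73, 96, 80]

Answer: 68 53 73 96 80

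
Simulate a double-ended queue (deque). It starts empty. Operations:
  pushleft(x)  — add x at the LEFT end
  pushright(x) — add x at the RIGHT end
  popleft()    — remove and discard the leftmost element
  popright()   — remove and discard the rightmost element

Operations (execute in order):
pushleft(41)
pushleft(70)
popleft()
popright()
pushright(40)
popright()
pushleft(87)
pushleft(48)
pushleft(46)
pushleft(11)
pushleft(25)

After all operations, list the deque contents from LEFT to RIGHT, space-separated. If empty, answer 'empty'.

Answer: 25 11 46 48 87

Derivation:
pushleft(41): [41]
pushleft(70): [70, 41]
popleft(): [41]
popright(): []
pushright(40): [40]
popright(): []
pushleft(87): [87]
pushleft(48): [48, 87]
pushleft(46): [46, 48, 87]
pushleft(11): [11, 46, 48, 87]
pushleft(25): [25, 11, 46, 48, 87]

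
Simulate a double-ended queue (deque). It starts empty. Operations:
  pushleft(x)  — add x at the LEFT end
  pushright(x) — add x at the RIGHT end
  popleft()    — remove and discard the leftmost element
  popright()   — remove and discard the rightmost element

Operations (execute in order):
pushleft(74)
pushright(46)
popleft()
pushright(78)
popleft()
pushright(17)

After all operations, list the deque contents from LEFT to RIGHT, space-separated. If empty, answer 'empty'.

Answer: 78 17

Derivation:
pushleft(74): [74]
pushright(46): [74, 46]
popleft(): [46]
pushright(78): [46, 78]
popleft(): [78]
pushright(17): [78, 17]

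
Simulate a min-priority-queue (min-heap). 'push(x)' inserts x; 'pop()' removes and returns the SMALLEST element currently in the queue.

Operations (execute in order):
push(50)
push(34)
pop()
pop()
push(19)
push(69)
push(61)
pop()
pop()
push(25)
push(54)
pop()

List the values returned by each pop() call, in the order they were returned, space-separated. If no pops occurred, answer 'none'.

push(50): heap contents = [50]
push(34): heap contents = [34, 50]
pop() → 34: heap contents = [50]
pop() → 50: heap contents = []
push(19): heap contents = [19]
push(69): heap contents = [19, 69]
push(61): heap contents = [19, 61, 69]
pop() → 19: heap contents = [61, 69]
pop() → 61: heap contents = [69]
push(25): heap contents = [25, 69]
push(54): heap contents = [25, 54, 69]
pop() → 25: heap contents = [54, 69]

Answer: 34 50 19 61 25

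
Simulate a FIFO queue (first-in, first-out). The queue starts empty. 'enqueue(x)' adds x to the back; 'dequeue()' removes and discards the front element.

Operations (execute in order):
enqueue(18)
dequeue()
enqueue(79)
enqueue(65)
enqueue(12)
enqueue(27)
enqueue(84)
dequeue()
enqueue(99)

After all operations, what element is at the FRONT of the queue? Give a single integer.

Answer: 65

Derivation:
enqueue(18): queue = [18]
dequeue(): queue = []
enqueue(79): queue = [79]
enqueue(65): queue = [79, 65]
enqueue(12): queue = [79, 65, 12]
enqueue(27): queue = [79, 65, 12, 27]
enqueue(84): queue = [79, 65, 12, 27, 84]
dequeue(): queue = [65, 12, 27, 84]
enqueue(99): queue = [65, 12, 27, 84, 99]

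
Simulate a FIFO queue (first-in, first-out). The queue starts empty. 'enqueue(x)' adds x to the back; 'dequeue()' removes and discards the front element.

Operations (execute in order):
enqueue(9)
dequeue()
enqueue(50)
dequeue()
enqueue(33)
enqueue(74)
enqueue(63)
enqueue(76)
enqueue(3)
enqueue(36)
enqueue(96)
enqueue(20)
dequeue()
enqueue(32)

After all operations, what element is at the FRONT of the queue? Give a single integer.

Answer: 74

Derivation:
enqueue(9): queue = [9]
dequeue(): queue = []
enqueue(50): queue = [50]
dequeue(): queue = []
enqueue(33): queue = [33]
enqueue(74): queue = [33, 74]
enqueue(63): queue = [33, 74, 63]
enqueue(76): queue = [33, 74, 63, 76]
enqueue(3): queue = [33, 74, 63, 76, 3]
enqueue(36): queue = [33, 74, 63, 76, 3, 36]
enqueue(96): queue = [33, 74, 63, 76, 3, 36, 96]
enqueue(20): queue = [33, 74, 63, 76, 3, 36, 96, 20]
dequeue(): queue = [74, 63, 76, 3, 36, 96, 20]
enqueue(32): queue = [74, 63, 76, 3, 36, 96, 20, 32]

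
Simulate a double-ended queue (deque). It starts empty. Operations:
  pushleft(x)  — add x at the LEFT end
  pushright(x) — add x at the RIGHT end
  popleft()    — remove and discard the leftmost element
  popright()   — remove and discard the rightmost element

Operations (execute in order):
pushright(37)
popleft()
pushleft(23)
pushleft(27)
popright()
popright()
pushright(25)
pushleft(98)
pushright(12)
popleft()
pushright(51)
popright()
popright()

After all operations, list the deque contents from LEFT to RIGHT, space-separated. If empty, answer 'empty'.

Answer: 25

Derivation:
pushright(37): [37]
popleft(): []
pushleft(23): [23]
pushleft(27): [27, 23]
popright(): [27]
popright(): []
pushright(25): [25]
pushleft(98): [98, 25]
pushright(12): [98, 25, 12]
popleft(): [25, 12]
pushright(51): [25, 12, 51]
popright(): [25, 12]
popright(): [25]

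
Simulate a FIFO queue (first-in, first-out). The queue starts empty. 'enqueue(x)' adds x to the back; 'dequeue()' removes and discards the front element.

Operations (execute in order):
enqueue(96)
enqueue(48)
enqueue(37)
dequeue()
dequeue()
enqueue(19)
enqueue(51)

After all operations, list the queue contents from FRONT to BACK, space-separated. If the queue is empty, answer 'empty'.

Answer: 37 19 51

Derivation:
enqueue(96): [96]
enqueue(48): [96, 48]
enqueue(37): [96, 48, 37]
dequeue(): [48, 37]
dequeue(): [37]
enqueue(19): [37, 19]
enqueue(51): [37, 19, 51]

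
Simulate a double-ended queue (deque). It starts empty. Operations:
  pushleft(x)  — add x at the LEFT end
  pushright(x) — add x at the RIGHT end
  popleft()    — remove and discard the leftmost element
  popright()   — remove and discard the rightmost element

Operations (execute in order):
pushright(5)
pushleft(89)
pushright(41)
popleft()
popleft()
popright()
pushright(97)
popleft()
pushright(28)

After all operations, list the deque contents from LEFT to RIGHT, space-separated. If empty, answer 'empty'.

Answer: 28

Derivation:
pushright(5): [5]
pushleft(89): [89, 5]
pushright(41): [89, 5, 41]
popleft(): [5, 41]
popleft(): [41]
popright(): []
pushright(97): [97]
popleft(): []
pushright(28): [28]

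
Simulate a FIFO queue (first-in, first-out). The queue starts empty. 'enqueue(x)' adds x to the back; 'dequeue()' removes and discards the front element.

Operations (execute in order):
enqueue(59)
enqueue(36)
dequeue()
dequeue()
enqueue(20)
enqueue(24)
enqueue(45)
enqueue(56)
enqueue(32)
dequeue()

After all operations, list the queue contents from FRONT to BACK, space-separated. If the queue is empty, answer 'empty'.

Answer: 24 45 56 32

Derivation:
enqueue(59): [59]
enqueue(36): [59, 36]
dequeue(): [36]
dequeue(): []
enqueue(20): [20]
enqueue(24): [20, 24]
enqueue(45): [20, 24, 45]
enqueue(56): [20, 24, 45, 56]
enqueue(32): [20, 24, 45, 56, 32]
dequeue(): [24, 45, 56, 32]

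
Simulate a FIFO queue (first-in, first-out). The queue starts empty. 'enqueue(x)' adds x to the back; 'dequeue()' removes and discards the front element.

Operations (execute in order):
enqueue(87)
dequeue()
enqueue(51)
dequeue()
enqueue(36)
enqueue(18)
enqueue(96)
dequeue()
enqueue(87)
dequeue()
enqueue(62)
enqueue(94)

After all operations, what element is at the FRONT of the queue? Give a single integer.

enqueue(87): queue = [87]
dequeue(): queue = []
enqueue(51): queue = [51]
dequeue(): queue = []
enqueue(36): queue = [36]
enqueue(18): queue = [36, 18]
enqueue(96): queue = [36, 18, 96]
dequeue(): queue = [18, 96]
enqueue(87): queue = [18, 96, 87]
dequeue(): queue = [96, 87]
enqueue(62): queue = [96, 87, 62]
enqueue(94): queue = [96, 87, 62, 94]

Answer: 96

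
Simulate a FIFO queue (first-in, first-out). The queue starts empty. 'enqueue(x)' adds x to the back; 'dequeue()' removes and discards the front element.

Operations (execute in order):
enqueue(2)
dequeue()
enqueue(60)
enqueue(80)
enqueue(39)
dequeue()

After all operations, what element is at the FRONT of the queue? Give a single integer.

enqueue(2): queue = [2]
dequeue(): queue = []
enqueue(60): queue = [60]
enqueue(80): queue = [60, 80]
enqueue(39): queue = [60, 80, 39]
dequeue(): queue = [80, 39]

Answer: 80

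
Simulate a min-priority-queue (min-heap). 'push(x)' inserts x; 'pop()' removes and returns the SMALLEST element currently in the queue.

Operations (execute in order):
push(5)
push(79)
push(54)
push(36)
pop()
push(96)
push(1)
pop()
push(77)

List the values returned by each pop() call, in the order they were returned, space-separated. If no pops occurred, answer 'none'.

Answer: 5 1

Derivation:
push(5): heap contents = [5]
push(79): heap contents = [5, 79]
push(54): heap contents = [5, 54, 79]
push(36): heap contents = [5, 36, 54, 79]
pop() → 5: heap contents = [36, 54, 79]
push(96): heap contents = [36, 54, 79, 96]
push(1): heap contents = [1, 36, 54, 79, 96]
pop() → 1: heap contents = [36, 54, 79, 96]
push(77): heap contents = [36, 54, 77, 79, 96]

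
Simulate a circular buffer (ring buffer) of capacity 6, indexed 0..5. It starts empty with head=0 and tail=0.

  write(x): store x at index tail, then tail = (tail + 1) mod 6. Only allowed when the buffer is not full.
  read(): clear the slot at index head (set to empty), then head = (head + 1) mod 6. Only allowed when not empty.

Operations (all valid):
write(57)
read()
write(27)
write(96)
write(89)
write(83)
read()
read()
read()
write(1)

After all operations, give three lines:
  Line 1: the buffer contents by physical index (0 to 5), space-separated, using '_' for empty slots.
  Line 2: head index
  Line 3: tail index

Answer: _ _ _ _ 83 1
4
0

Derivation:
write(57): buf=[57 _ _ _ _ _], head=0, tail=1, size=1
read(): buf=[_ _ _ _ _ _], head=1, tail=1, size=0
write(27): buf=[_ 27 _ _ _ _], head=1, tail=2, size=1
write(96): buf=[_ 27 96 _ _ _], head=1, tail=3, size=2
write(89): buf=[_ 27 96 89 _ _], head=1, tail=4, size=3
write(83): buf=[_ 27 96 89 83 _], head=1, tail=5, size=4
read(): buf=[_ _ 96 89 83 _], head=2, tail=5, size=3
read(): buf=[_ _ _ 89 83 _], head=3, tail=5, size=2
read(): buf=[_ _ _ _ 83 _], head=4, tail=5, size=1
write(1): buf=[_ _ _ _ 83 1], head=4, tail=0, size=2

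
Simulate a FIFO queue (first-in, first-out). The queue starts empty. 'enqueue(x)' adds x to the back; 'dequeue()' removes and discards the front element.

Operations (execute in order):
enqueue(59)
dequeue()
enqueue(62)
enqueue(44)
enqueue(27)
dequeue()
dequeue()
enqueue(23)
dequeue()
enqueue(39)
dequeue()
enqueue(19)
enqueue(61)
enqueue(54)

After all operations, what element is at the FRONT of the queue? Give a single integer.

enqueue(59): queue = [59]
dequeue(): queue = []
enqueue(62): queue = [62]
enqueue(44): queue = [62, 44]
enqueue(27): queue = [62, 44, 27]
dequeue(): queue = [44, 27]
dequeue(): queue = [27]
enqueue(23): queue = [27, 23]
dequeue(): queue = [23]
enqueue(39): queue = [23, 39]
dequeue(): queue = [39]
enqueue(19): queue = [39, 19]
enqueue(61): queue = [39, 19, 61]
enqueue(54): queue = [39, 19, 61, 54]

Answer: 39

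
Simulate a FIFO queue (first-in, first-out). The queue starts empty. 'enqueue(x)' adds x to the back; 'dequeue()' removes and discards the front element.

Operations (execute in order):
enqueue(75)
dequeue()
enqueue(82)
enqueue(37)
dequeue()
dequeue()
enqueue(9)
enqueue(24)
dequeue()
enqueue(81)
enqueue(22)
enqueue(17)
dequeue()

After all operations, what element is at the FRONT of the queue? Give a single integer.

enqueue(75): queue = [75]
dequeue(): queue = []
enqueue(82): queue = [82]
enqueue(37): queue = [82, 37]
dequeue(): queue = [37]
dequeue(): queue = []
enqueue(9): queue = [9]
enqueue(24): queue = [9, 24]
dequeue(): queue = [24]
enqueue(81): queue = [24, 81]
enqueue(22): queue = [24, 81, 22]
enqueue(17): queue = [24, 81, 22, 17]
dequeue(): queue = [81, 22, 17]

Answer: 81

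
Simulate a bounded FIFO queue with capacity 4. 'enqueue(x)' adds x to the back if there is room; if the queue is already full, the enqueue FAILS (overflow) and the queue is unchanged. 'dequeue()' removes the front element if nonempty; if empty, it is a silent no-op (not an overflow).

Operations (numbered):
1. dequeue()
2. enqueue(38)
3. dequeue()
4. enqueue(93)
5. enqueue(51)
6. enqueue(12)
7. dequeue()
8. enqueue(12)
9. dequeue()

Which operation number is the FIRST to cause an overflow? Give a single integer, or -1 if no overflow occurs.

1. dequeue(): empty, no-op, size=0
2. enqueue(38): size=1
3. dequeue(): size=0
4. enqueue(93): size=1
5. enqueue(51): size=2
6. enqueue(12): size=3
7. dequeue(): size=2
8. enqueue(12): size=3
9. dequeue(): size=2

Answer: -1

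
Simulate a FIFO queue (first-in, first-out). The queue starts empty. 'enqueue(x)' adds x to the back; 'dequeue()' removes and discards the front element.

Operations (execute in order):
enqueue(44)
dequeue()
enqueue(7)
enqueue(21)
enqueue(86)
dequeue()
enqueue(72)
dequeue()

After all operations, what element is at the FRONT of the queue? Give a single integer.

Answer: 86

Derivation:
enqueue(44): queue = [44]
dequeue(): queue = []
enqueue(7): queue = [7]
enqueue(21): queue = [7, 21]
enqueue(86): queue = [7, 21, 86]
dequeue(): queue = [21, 86]
enqueue(72): queue = [21, 86, 72]
dequeue(): queue = [86, 72]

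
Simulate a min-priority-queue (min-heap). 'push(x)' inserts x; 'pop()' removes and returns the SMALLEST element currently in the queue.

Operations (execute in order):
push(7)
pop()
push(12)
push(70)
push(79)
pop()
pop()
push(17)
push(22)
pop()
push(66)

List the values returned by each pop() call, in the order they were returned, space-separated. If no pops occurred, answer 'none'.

Answer: 7 12 70 17

Derivation:
push(7): heap contents = [7]
pop() → 7: heap contents = []
push(12): heap contents = [12]
push(70): heap contents = [12, 70]
push(79): heap contents = [12, 70, 79]
pop() → 12: heap contents = [70, 79]
pop() → 70: heap contents = [79]
push(17): heap contents = [17, 79]
push(22): heap contents = [17, 22, 79]
pop() → 17: heap contents = [22, 79]
push(66): heap contents = [22, 66, 79]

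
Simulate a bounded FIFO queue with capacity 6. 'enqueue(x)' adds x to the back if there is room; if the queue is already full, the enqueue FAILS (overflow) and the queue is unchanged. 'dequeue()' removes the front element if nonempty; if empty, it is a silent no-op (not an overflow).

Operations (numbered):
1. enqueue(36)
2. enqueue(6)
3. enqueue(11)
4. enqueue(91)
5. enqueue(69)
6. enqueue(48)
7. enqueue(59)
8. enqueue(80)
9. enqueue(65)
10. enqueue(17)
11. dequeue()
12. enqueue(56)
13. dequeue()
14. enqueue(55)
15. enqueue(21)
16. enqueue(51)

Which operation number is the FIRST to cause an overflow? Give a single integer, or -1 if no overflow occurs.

1. enqueue(36): size=1
2. enqueue(6): size=2
3. enqueue(11): size=3
4. enqueue(91): size=4
5. enqueue(69): size=5
6. enqueue(48): size=6
7. enqueue(59): size=6=cap → OVERFLOW (fail)
8. enqueue(80): size=6=cap → OVERFLOW (fail)
9. enqueue(65): size=6=cap → OVERFLOW (fail)
10. enqueue(17): size=6=cap → OVERFLOW (fail)
11. dequeue(): size=5
12. enqueue(56): size=6
13. dequeue(): size=5
14. enqueue(55): size=6
15. enqueue(21): size=6=cap → OVERFLOW (fail)
16. enqueue(51): size=6=cap → OVERFLOW (fail)

Answer: 7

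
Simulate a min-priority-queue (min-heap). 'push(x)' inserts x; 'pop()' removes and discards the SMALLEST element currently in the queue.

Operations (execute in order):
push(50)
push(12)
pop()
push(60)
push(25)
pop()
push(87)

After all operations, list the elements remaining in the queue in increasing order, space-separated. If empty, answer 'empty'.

push(50): heap contents = [50]
push(12): heap contents = [12, 50]
pop() → 12: heap contents = [50]
push(60): heap contents = [50, 60]
push(25): heap contents = [25, 50, 60]
pop() → 25: heap contents = [50, 60]
push(87): heap contents = [50, 60, 87]

Answer: 50 60 87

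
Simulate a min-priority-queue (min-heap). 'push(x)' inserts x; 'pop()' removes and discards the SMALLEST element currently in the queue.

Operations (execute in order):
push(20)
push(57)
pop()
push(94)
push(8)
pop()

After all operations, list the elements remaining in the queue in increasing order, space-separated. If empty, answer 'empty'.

Answer: 57 94

Derivation:
push(20): heap contents = [20]
push(57): heap contents = [20, 57]
pop() → 20: heap contents = [57]
push(94): heap contents = [57, 94]
push(8): heap contents = [8, 57, 94]
pop() → 8: heap contents = [57, 94]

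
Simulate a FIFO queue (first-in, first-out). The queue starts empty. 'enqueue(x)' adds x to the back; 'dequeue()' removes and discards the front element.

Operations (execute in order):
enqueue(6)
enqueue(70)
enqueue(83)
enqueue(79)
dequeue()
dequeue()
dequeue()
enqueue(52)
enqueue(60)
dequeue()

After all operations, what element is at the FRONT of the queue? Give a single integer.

Answer: 52

Derivation:
enqueue(6): queue = [6]
enqueue(70): queue = [6, 70]
enqueue(83): queue = [6, 70, 83]
enqueue(79): queue = [6, 70, 83, 79]
dequeue(): queue = [70, 83, 79]
dequeue(): queue = [83, 79]
dequeue(): queue = [79]
enqueue(52): queue = [79, 52]
enqueue(60): queue = [79, 52, 60]
dequeue(): queue = [52, 60]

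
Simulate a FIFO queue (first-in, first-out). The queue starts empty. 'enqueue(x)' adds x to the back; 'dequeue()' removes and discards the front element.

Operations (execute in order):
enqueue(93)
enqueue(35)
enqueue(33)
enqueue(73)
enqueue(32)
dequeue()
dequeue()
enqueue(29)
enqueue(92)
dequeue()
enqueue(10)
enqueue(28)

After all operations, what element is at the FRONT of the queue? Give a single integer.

Answer: 73

Derivation:
enqueue(93): queue = [93]
enqueue(35): queue = [93, 35]
enqueue(33): queue = [93, 35, 33]
enqueue(73): queue = [93, 35, 33, 73]
enqueue(32): queue = [93, 35, 33, 73, 32]
dequeue(): queue = [35, 33, 73, 32]
dequeue(): queue = [33, 73, 32]
enqueue(29): queue = [33, 73, 32, 29]
enqueue(92): queue = [33, 73, 32, 29, 92]
dequeue(): queue = [73, 32, 29, 92]
enqueue(10): queue = [73, 32, 29, 92, 10]
enqueue(28): queue = [73, 32, 29, 92, 10, 28]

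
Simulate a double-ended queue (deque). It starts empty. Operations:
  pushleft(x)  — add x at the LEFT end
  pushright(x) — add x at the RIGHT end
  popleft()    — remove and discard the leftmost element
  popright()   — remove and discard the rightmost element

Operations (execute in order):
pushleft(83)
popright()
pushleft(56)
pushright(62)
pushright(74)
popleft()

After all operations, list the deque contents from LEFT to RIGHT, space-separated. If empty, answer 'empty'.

pushleft(83): [83]
popright(): []
pushleft(56): [56]
pushright(62): [56, 62]
pushright(74): [56, 62, 74]
popleft(): [62, 74]

Answer: 62 74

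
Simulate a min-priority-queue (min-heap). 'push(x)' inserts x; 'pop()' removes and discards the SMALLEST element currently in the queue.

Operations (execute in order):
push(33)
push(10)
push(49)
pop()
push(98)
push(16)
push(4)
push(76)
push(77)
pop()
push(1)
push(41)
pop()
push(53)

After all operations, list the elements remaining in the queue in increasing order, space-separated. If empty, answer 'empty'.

push(33): heap contents = [33]
push(10): heap contents = [10, 33]
push(49): heap contents = [10, 33, 49]
pop() → 10: heap contents = [33, 49]
push(98): heap contents = [33, 49, 98]
push(16): heap contents = [16, 33, 49, 98]
push(4): heap contents = [4, 16, 33, 49, 98]
push(76): heap contents = [4, 16, 33, 49, 76, 98]
push(77): heap contents = [4, 16, 33, 49, 76, 77, 98]
pop() → 4: heap contents = [16, 33, 49, 76, 77, 98]
push(1): heap contents = [1, 16, 33, 49, 76, 77, 98]
push(41): heap contents = [1, 16, 33, 41, 49, 76, 77, 98]
pop() → 1: heap contents = [16, 33, 41, 49, 76, 77, 98]
push(53): heap contents = [16, 33, 41, 49, 53, 76, 77, 98]

Answer: 16 33 41 49 53 76 77 98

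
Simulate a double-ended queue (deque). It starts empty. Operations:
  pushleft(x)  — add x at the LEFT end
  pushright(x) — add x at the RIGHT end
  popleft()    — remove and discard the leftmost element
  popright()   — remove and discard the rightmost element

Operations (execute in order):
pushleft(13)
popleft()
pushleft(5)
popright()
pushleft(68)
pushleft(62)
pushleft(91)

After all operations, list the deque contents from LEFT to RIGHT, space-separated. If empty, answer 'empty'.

Answer: 91 62 68

Derivation:
pushleft(13): [13]
popleft(): []
pushleft(5): [5]
popright(): []
pushleft(68): [68]
pushleft(62): [62, 68]
pushleft(91): [91, 62, 68]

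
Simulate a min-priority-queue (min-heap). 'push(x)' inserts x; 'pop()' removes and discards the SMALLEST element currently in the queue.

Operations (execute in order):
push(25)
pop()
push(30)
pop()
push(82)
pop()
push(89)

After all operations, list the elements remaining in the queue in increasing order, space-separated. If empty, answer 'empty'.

push(25): heap contents = [25]
pop() → 25: heap contents = []
push(30): heap contents = [30]
pop() → 30: heap contents = []
push(82): heap contents = [82]
pop() → 82: heap contents = []
push(89): heap contents = [89]

Answer: 89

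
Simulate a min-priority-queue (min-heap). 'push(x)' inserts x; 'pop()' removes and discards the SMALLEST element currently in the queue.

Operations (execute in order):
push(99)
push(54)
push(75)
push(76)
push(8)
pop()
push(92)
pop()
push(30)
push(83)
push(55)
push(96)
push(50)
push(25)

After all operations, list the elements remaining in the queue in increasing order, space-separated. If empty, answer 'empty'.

Answer: 25 30 50 55 75 76 83 92 96 99

Derivation:
push(99): heap contents = [99]
push(54): heap contents = [54, 99]
push(75): heap contents = [54, 75, 99]
push(76): heap contents = [54, 75, 76, 99]
push(8): heap contents = [8, 54, 75, 76, 99]
pop() → 8: heap contents = [54, 75, 76, 99]
push(92): heap contents = [54, 75, 76, 92, 99]
pop() → 54: heap contents = [75, 76, 92, 99]
push(30): heap contents = [30, 75, 76, 92, 99]
push(83): heap contents = [30, 75, 76, 83, 92, 99]
push(55): heap contents = [30, 55, 75, 76, 83, 92, 99]
push(96): heap contents = [30, 55, 75, 76, 83, 92, 96, 99]
push(50): heap contents = [30, 50, 55, 75, 76, 83, 92, 96, 99]
push(25): heap contents = [25, 30, 50, 55, 75, 76, 83, 92, 96, 99]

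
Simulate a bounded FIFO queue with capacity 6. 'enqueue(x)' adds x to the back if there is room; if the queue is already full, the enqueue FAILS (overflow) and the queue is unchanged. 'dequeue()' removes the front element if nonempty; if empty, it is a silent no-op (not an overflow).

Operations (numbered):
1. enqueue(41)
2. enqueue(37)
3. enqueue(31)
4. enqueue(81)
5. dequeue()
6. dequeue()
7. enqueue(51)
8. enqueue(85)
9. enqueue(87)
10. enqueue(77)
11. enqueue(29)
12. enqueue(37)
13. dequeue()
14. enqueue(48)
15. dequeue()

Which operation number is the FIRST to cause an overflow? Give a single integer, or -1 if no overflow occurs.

1. enqueue(41): size=1
2. enqueue(37): size=2
3. enqueue(31): size=3
4. enqueue(81): size=4
5. dequeue(): size=3
6. dequeue(): size=2
7. enqueue(51): size=3
8. enqueue(85): size=4
9. enqueue(87): size=5
10. enqueue(77): size=6
11. enqueue(29): size=6=cap → OVERFLOW (fail)
12. enqueue(37): size=6=cap → OVERFLOW (fail)
13. dequeue(): size=5
14. enqueue(48): size=6
15. dequeue(): size=5

Answer: 11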